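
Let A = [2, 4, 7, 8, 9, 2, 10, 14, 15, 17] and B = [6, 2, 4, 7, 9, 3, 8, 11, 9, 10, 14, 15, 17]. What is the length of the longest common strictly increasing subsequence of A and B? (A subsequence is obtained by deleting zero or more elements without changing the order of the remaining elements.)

9

For each value that appears in both, track the longest common increasing run ending there.
The best achievable length is 9; one witness is 2, 4, 7, 8, 9, 10, 14, 15, 17 (A-positions 1,2,3,4,5,7,8,9,10, B-positions 2,3,4,7,9,10,11,12,13).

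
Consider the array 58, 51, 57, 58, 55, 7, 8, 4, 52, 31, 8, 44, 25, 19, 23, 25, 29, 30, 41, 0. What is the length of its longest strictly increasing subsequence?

8

Let dp[i] be the longest increasing subsequence ending at position i. Then dp = [1, 1, 2, 3, 2, 1, 2, 1, 3, 3, 2, 4, 3, 3, 4, 5, 6, 7, 8, 1].
The maximum is 8; one witness is 7, 8, 19, 23, 25, 29, 30, 41 at positions 6,7,14,15,16,17,18,19.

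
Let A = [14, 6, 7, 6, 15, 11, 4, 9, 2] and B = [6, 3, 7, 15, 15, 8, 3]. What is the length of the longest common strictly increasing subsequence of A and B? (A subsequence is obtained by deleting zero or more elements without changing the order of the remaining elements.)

For each value that appears in both, track the longest common increasing run ending there.
The best achievable length is 3; one witness is 6, 7, 15 (A-positions 2,3,5, B-positions 1,3,4).

3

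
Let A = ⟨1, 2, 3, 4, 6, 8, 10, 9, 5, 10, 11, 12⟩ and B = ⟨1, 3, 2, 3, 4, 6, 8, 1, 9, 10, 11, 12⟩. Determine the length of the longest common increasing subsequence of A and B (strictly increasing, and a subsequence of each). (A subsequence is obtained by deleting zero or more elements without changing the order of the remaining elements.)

10

A longest common strictly increasing subsequence is 1, 2, 3, 4, 6, 8, 9, 10, 11, 12 (length 10); it appears in order in both A and B, and no longer such subsequence exists.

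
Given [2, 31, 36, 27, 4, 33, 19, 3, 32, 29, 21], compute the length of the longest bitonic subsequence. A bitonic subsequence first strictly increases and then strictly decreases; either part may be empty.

7

One longest bitonic subsequence is 2, 31, 36, 33, 32, 29, 21 (positions 1,2,3,6,9,10,11): it rises to 36 then falls. Length 7 is optimal.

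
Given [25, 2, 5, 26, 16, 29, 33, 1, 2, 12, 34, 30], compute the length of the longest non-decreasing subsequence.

Let dp[i] be the longest non-decreasing subsequence ending at position i. Then dp = [1, 1, 2, 3, 3, 4, 5, 1, 2, 3, 6, 5].
The maximum is 6; one witness is 2, 5, 26, 29, 33, 34 at positions 2,3,4,6,7,11.

6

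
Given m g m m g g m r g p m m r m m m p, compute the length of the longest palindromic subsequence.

One longest palindromic subsequence is mmmrmmrmmm (positions 3,4,7,8,11,12,13,14,15,16); it reads the same forward and backward, and the interval DP gives dp[1][17] = 10.

10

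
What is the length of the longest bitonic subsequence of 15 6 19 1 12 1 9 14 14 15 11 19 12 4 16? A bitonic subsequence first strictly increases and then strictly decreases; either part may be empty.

7

One longest bitonic subsequence is 6, 12, 14, 15, 19, 12, 4 (positions 2,5,8,10,12,13,14): it rises to 19 then falls. Length 7 is optimal.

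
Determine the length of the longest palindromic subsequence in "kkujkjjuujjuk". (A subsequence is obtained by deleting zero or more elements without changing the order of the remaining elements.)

Using dp[i][j] = 2 + dp[i+1][j−1] if the ends match, else max(dp[i+1][j], dp[i][j−1]):
dp[1][13] = 10. A witness is kujjuujjuk at positions 1,3,4,6,8,9,10,11,12,13.

10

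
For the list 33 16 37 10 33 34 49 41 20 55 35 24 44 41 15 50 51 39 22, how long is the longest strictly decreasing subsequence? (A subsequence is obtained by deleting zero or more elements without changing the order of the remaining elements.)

5

Let dp[i] be the longest decreasing subsequence ending at position i. Then dp = [1, 2, 1, 3, 2, 2, 1, 2, 3, 1, 3, 4, 2, 3, 5, 2, 2, 4, 5].
The maximum is 5; one witness is 49, 41, 35, 24, 15 at positions 7,8,11,12,15.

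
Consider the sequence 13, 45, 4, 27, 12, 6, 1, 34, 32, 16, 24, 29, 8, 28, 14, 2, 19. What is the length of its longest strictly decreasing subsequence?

7

Let dp[i] be the longest decreasing subsequence ending at position i. Then dp = [1, 1, 2, 2, 3, 4, 5, 2, 3, 4, 4, 4, 5, 5, 6, 7, 6].
The maximum is 7; one witness is 45, 34, 32, 29, 28, 14, 2 at positions 2,8,9,12,14,15,16.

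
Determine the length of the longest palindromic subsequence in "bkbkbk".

5

One longest palindromic subsequence is kbkbk (positions 2,3,4,5,6); it reads the same forward and backward, and the interval DP gives dp[1][6] = 5.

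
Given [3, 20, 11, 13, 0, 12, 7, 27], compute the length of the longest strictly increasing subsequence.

4

Let dp[i] be the longest increasing subsequence ending at position i. Then dp = [1, 2, 2, 3, 1, 3, 2, 4].
The maximum is 4; one witness is 3, 11, 13, 27 at positions 1,3,4,8.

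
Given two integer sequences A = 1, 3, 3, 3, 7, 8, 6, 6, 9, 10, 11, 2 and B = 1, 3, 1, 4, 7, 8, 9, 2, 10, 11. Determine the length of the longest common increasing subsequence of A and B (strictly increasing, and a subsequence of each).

A longest common strictly increasing subsequence is 1, 3, 7, 8, 9, 10, 11 (length 7); it appears in order in both A and B, and no longer such subsequence exists.

7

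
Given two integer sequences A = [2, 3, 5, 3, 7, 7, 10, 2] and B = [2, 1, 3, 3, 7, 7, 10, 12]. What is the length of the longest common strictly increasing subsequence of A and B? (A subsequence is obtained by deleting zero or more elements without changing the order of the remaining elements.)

4

A longest common strictly increasing subsequence is 2, 3, 7, 10 (length 4); it appears in order in both A and B, and no longer such subsequence exists.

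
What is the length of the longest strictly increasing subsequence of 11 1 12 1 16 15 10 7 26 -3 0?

Let dp[i] be the longest increasing subsequence ending at position i. Then dp = [1, 1, 2, 1, 3, 3, 2, 2, 4, 1, 2].
The maximum is 4; one witness is 11, 12, 16, 26 at positions 1,3,5,9.

4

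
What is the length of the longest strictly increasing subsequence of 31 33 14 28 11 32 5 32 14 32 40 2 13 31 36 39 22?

5

One longest increasing subsequence is 14, 28, 32, 36, 39 (positions 3,4,6,15,16), of length 5; no longer one exists.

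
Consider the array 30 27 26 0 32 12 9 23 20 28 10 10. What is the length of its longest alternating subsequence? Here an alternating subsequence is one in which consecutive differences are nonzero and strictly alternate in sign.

8

Track the best alternating length ending on an up-step vs a down-step at each position: up/down = 1/1, 1/2, 1/2, 1/2, 3/1, 3/4, 3/4, 5/4, 5/6, 7/4, 5/8, 5/8.
The maximum over both is 8; one such subsequence is 30, 27, 32, 12, 23, 20, 28, 10.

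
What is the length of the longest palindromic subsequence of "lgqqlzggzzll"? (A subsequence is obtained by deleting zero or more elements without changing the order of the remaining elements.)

8

Using dp[i][j] = 2 + dp[i+1][j−1] if the ends match, else max(dp[i+1][j], dp[i][j−1]):
dp[1][12] = 8. A witness is llzggzll at positions 1,5,6,7,8,10,11,12.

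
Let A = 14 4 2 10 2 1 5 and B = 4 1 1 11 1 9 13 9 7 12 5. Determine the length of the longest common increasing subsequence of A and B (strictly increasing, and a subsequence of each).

2

A longest common strictly increasing subsequence is 4, 5 (length 2); it appears in order in both A and B, and no longer such subsequence exists.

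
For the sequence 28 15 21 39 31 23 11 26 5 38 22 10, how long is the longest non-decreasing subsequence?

5

One longest non-decreasing subsequence is 15, 21, 23, 26, 38 (positions 2,3,6,8,10), of length 5; no longer one exists.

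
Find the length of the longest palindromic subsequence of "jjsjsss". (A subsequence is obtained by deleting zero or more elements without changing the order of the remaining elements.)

Using dp[i][j] = 2 + dp[i+1][j−1] if the ends match, else max(dp[i+1][j], dp[i][j−1]):
dp[1][7] = 4. A witness is ssss at positions 3,5,6,7.

4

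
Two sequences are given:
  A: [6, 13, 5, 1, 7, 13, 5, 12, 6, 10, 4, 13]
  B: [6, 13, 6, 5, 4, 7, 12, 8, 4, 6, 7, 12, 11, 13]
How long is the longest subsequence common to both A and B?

Backtracking the LCS table gives one alignment: 6 (A1,B1) → 13 (A2,B2) → 5 (A3,B4) → 7 (A5,B6) → 12 (A8,B7) → 6 (A9,B10) → 13 (A12,B14).
So the longest common subsequence has length 7.

7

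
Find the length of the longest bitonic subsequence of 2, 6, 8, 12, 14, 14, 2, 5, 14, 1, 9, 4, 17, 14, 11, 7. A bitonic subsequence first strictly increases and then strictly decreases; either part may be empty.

9

One longest bitonic subsequence is 2, 6, 8, 12, 14, 17, 14, 11, 7 (positions 1,2,3,4,5,13,14,15,16): it rises to 17 then falls. Length 9 is optimal.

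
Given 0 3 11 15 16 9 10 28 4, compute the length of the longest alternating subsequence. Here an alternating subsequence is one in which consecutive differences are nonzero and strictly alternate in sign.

A longest alternating subsequence is 0, 11, 9, 10, 4 (positions 1,3,6,7,9); its 4 consecutive differences strictly alternate in sign, and length 5 is optimal.

5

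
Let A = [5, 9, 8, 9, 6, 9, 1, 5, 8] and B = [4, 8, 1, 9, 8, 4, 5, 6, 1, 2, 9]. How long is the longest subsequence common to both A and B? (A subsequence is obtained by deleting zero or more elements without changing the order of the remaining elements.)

4

Backtracking the LCS table gives one alignment: 9 (A2,B4) → 8 (A3,B5) → 6 (A5,B8) → 9 (A6,B11).
So the longest common subsequence has length 4.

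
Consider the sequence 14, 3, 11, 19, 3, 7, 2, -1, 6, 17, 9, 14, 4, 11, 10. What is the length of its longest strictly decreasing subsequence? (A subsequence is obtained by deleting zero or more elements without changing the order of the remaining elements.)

5

Let dp[i] be the longest decreasing subsequence ending at position i. Then dp = [1, 2, 2, 1, 3, 3, 4, 5, 4, 2, 3, 3, 5, 4, 5].
The maximum is 5; one witness is 14, 11, 3, 2, -1 at positions 1,3,5,7,8.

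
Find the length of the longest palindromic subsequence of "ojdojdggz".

3

One longest palindromic subsequence is djd (positions 3,5,6); it reads the same forward and backward, and the interval DP gives dp[1][9] = 3.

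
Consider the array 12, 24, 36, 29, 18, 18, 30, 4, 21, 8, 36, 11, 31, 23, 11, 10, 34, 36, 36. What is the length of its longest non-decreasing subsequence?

8

One longest non-decreasing subsequence is 12, 24, 29, 30, 31, 34, 36, 36 (positions 1,2,4,7,13,17,18,19), of length 8; no longer one exists.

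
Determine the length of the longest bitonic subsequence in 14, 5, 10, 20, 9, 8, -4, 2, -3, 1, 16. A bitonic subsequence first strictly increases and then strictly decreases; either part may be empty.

7

One longest bitonic subsequence is 5, 10, 20, 9, 8, 2, 1 (positions 2,3,4,5,6,8,10): it rises to 20 then falls. Length 7 is optimal.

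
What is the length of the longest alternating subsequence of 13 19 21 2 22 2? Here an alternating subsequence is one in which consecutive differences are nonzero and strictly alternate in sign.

5

A longest alternating subsequence is 13, 19, 2, 22, 2 (positions 1,2,4,5,6); its 4 consecutive differences strictly alternate in sign, and length 5 is optimal.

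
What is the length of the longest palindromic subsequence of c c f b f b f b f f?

7

One longest palindromic subsequence is ffbfbff (positions 3,5,6,7,8,9,10); it reads the same forward and backward, and the interval DP gives dp[1][10] = 7.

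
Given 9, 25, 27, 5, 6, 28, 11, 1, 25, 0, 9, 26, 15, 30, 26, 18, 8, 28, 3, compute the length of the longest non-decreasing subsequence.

7

Let dp[i] be the longest non-decreasing subsequence ending at position i. Then dp = [1, 2, 3, 1, 2, 4, 3, 1, 4, 1, 3, 5, 4, 6, 6, 5, 3, 7, 2].
The maximum is 7; one witness is 5, 6, 11, 25, 26, 26, 28 at positions 4,5,7,9,12,15,18.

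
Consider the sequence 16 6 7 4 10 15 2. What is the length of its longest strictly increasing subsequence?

One longest increasing subsequence is 6, 7, 10, 15 (positions 2,3,5,6), of length 4; no longer one exists.

4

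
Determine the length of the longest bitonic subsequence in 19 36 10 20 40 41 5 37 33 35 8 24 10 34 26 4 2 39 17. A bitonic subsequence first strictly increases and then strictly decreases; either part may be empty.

One longest bitonic subsequence is 19, 36, 40, 41, 37, 35, 34, 26, 4, 2 (positions 1,2,5,6,8,10,14,15,16,17): it rises to 41 then falls. Length 10 is optimal.

10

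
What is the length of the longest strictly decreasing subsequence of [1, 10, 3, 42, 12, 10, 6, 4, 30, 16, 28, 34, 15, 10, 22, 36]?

5

One longest decreasing subsequence is 42, 12, 10, 6, 4 (positions 4,5,6,7,8), of length 5; no longer one exists.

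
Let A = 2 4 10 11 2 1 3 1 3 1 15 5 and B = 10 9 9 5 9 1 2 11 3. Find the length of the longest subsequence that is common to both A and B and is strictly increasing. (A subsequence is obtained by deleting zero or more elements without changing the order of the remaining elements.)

A longest common strictly increasing subsequence is 10, 11 (length 2); it appears in order in both A and B, and no longer such subsequence exists.

2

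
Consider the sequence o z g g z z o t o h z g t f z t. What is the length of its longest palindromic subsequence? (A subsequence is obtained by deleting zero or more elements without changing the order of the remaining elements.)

Using dp[i][j] = 2 + dp[i+1][j−1] if the ends match, else max(dp[i+1][j], dp[i][j−1]):
dp[1][16] = 9. A witness is zgzotozgz at positions 2,4,5,7,8,9,11,12,15.

9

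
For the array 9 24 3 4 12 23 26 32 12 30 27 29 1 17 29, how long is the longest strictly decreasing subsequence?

Scanning left to right, the best length ending at each element is: 9→1, 24→1, 3→2, 4→2, 12→2, 23→2, 26→1, 32→1, 12→3, 30→2, 27→3, 29→3, 1→4, 17→4, 29→3.
So the longest decreasing subsequence has length 4, e.g. 24, 23, 12, 1.

4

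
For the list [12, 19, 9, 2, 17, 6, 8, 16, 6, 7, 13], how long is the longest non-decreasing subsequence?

One longest non-decreasing subsequence is 2, 6, 6, 7, 13 (positions 4,6,9,10,11), of length 5; no longer one exists.

5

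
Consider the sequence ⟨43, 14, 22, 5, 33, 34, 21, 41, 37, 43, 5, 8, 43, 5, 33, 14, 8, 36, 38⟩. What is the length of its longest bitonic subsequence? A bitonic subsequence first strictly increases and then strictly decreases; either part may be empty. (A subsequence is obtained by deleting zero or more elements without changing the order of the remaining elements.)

One longest bitonic subsequence is 14, 22, 33, 34, 41, 37, 33, 14, 8 (positions 2,3,5,6,8,9,15,16,17): it rises to 41 then falls. Length 9 is optimal.

9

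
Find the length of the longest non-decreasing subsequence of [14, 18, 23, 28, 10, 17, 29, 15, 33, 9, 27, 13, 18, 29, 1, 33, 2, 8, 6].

One longest non-decreasing subsequence is 14, 18, 23, 28, 29, 33, 33 (positions 1,2,3,4,7,9,16), of length 7; no longer one exists.

7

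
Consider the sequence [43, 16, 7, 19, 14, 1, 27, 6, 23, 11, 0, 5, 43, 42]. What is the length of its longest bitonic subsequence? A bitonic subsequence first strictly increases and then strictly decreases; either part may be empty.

One longest bitonic subsequence is 16, 19, 27, 23, 11, 5 (positions 2,4,7,9,10,12): it rises to 27 then falls. Length 6 is optimal.

6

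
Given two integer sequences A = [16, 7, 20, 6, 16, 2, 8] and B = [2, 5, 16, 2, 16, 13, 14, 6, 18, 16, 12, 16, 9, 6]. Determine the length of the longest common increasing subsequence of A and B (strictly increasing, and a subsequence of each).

A longest common strictly increasing subsequence is 6, 16 (length 2); it appears in order in both A and B, and no longer such subsequence exists.

2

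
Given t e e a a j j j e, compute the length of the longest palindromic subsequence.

5

One longest palindromic subsequence is ejjje (positions 2,6,7,8,9); it reads the same forward and backward, and the interval DP gives dp[1][9] = 5.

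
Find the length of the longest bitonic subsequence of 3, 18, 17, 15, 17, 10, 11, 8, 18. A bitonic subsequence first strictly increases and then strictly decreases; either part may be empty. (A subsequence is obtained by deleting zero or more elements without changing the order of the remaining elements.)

6

One longest bitonic subsequence is 3, 18, 17, 15, 11, 8 (positions 1,2,3,4,7,8): it rises to 18 then falls. Length 6 is optimal.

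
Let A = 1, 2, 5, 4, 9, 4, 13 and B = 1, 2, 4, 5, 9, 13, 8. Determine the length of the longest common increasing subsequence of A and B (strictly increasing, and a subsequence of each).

A longest common strictly increasing subsequence is 1, 2, 4, 9, 13 (length 5); it appears in order in both A and B, and no longer such subsequence exists.

5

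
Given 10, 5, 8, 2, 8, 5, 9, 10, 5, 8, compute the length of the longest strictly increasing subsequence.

4

Scanning left to right, the best length ending at each element is: 10→1, 5→1, 8→2, 2→1, 8→2, 5→2, 9→3, 10→4, 5→2, 8→3.
So the longest increasing subsequence has length 4, e.g. 5, 8, 9, 10.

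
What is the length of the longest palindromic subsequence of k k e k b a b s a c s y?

One longest palindromic subsequence is scs (positions 8,10,11); it reads the same forward and backward, and the interval DP gives dp[1][12] = 3.

3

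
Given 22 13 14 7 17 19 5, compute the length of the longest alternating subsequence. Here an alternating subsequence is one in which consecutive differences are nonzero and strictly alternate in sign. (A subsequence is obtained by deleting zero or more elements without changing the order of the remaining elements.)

A longest alternating subsequence is 22, 13, 14, 7, 17, 5 (positions 1,2,3,4,5,7); its 5 consecutive differences strictly alternate in sign, and length 6 is optimal.

6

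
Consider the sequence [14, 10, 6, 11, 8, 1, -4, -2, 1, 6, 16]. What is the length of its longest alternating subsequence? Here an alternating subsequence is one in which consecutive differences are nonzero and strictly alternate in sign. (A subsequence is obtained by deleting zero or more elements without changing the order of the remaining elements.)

5

Track the best alternating length ending on an up-step vs a down-step at each position: up/down = 1/1, 1/2, 1/2, 3/2, 3/4, 1/4, 1/4, 5/4, 5/4, 5/4, 5/1.
The maximum over both is 5; one such subsequence is 14, 10, 11, -4, -2.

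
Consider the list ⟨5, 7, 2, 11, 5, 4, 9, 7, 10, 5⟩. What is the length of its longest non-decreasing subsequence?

4

Scanning left to right, the best length ending at each element is: 5→1, 7→2, 2→1, 11→3, 5→2, 4→2, 9→3, 7→3, 10→4, 5→3.
So the longest non-decreasing subsequence has length 4, e.g. 5, 7, 9, 10.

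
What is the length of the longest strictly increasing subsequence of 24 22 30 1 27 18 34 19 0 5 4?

3

Let dp[i] be the longest increasing subsequence ending at position i. Then dp = [1, 1, 2, 1, 2, 2, 3, 3, 1, 2, 2].
The maximum is 3; one witness is 24, 30, 34 at positions 1,3,7.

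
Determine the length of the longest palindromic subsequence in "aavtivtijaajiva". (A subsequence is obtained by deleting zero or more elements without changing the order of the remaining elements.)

One longest palindromic subsequence is avijaajiva (positions 1,3,5,9,10,11,12,13,14,15); it reads the same forward and backward, and the interval DP gives dp[1][15] = 10.

10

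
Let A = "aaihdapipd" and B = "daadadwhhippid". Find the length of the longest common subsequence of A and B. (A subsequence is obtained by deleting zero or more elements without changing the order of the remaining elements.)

A longest common subsequence is aadapid (length 7); the LCS DP confirms no longer common subsequence exists.

7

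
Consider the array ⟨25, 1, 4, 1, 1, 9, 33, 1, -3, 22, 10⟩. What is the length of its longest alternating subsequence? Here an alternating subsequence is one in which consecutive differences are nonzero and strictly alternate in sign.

Track the best alternating length ending on an up-step vs a down-step at each position: up/down = 1/1, 1/2, 3/2, 1/4, 1/4, 5/2, 5/1, 1/6, 1/6, 7/6, 7/8.
The maximum over both is 8; one such subsequence is 25, 1, 4, 1, 9, 1, 22, 10.

8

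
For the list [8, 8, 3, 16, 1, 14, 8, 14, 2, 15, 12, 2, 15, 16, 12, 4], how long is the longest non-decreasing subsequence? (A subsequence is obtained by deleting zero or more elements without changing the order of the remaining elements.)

One longest non-decreasing subsequence is 8, 8, 14, 14, 15, 15, 16 (positions 1,2,6,8,10,13,14), of length 7; no longer one exists.

7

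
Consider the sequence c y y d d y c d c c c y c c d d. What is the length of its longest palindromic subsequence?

10

Using dp[i][j] = 2 + dp[i+1][j−1] if the ends match, else max(dp[i+1][j], dp[i][j−1]):
dp[1][16] = 10. A witness is ddccccccdd at positions 4,5,7,9,10,11,13,14,15,16.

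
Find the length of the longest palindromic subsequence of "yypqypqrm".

3

One longest palindromic subsequence is qpq (positions 4,6,7); it reads the same forward and backward, and the interval DP gives dp[1][9] = 3.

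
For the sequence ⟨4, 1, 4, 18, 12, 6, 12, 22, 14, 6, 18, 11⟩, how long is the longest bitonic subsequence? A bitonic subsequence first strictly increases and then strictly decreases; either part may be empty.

One longest bitonic subsequence is 1, 4, 6, 12, 22, 18, 11 (positions 2,3,6,7,8,11,12): it rises to 22 then falls. Length 7 is optimal.

7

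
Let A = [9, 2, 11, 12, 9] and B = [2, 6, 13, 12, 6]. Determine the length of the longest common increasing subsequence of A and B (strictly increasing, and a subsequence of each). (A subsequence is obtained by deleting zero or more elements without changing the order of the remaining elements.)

For each value that appears in both, track the longest common increasing run ending there.
The best achievable length is 2; one witness is 2, 12 (A-positions 2,4, B-positions 1,4).

2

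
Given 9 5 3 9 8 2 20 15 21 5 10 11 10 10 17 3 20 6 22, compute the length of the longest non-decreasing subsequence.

8

Let dp[i] be the longest non-decreasing subsequence ending at position i. Then dp = [1, 1, 1, 2, 2, 1, 3, 3, 4, 2, 3, 4, 4, 5, 6, 2, 7, 3, 8].
The maximum is 8; one witness is 9, 9, 10, 10, 10, 17, 20, 22 at positions 1,4,11,13,14,15,17,19.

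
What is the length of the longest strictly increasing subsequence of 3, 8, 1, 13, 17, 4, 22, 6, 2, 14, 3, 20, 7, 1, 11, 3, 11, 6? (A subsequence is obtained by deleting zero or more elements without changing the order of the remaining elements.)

5

Let dp[i] be the longest increasing subsequence ending at position i. Then dp = [1, 2, 1, 3, 4, 2, 5, 3, 2, 4, 3, 5, 4, 1, 5, 3, 5, 4].
The maximum is 5; one witness is 3, 8, 13, 17, 22 at positions 1,2,4,5,7.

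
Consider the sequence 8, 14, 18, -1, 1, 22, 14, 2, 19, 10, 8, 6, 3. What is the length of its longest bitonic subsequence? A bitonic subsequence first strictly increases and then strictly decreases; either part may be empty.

9

One longest bitonic subsequence is 8, 14, 18, 22, 19, 10, 8, 6, 3 (positions 1,2,3,6,9,10,11,12,13): it rises to 22 then falls. Length 9 is optimal.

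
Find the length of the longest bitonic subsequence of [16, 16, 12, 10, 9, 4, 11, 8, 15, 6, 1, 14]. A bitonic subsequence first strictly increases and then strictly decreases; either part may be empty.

Let inc[i] be the LIS ending at i and dec[i] the longest strictly decreasing subsequence starting at i. inc = [1, 1, 1, 1, 1, 1, 2, 2, 3, 2, 1, 3], dec = [7, 7, 6, 5, 4, 2, 4, 3, 3, 2, 1, 1].
max_i inc[i]+dec[i]−1 = 7, with one witness 16, 12, 10, 9, 8, 6, 1.

7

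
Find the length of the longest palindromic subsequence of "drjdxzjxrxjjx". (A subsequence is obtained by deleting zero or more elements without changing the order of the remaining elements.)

One longest palindromic subsequence is xjxrxjx (positions 5,7,8,9,10,12,13); it reads the same forward and backward, and the interval DP gives dp[1][13] = 7.

7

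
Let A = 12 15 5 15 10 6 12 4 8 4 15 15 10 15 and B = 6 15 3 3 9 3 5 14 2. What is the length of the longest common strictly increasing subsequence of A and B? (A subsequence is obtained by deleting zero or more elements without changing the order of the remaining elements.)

2

A longest common strictly increasing subsequence is 6, 15 (length 2); it appears in order in both A and B, and no longer such subsequence exists.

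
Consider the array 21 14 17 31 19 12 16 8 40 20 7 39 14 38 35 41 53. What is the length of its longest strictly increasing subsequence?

7

Scanning left to right, the best length ending at each element is: 21→1, 14→1, 17→2, 31→3, 19→3, 12→1, 16→2, 8→1, 40→4, 20→4, 7→1, 39→5, 14→2, 38→5, 35→5, 41→6, 53→7.
So the longest increasing subsequence has length 7, e.g. 14, 17, 19, 20, 39, 41, 53.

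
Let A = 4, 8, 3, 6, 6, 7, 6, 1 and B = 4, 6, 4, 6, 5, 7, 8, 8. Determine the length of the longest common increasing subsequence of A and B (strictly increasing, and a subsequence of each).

3

A longest common strictly increasing subsequence is 4, 6, 7 (length 3); it appears in order in both A and B, and no longer such subsequence exists.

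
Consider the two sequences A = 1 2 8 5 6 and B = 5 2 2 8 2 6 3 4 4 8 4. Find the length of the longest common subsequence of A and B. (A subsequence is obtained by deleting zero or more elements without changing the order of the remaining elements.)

A longest common subsequence is 2, 8, 6 (length 3); the LCS DP confirms no longer common subsequence exists.

3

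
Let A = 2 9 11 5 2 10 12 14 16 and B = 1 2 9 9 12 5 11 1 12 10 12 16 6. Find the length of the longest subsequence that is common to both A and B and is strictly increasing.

A longest common strictly increasing subsequence is 2, 9, 11, 12, 16 (length 5); it appears in order in both A and B, and no longer such subsequence exists.

5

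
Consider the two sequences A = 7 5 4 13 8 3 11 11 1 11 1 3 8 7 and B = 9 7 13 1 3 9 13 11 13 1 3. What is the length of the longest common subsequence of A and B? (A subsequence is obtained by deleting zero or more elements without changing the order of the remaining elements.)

6

A longest common subsequence is 7, 13, 3, 11, 1, 3 (length 6); the LCS DP confirms no longer common subsequence exists.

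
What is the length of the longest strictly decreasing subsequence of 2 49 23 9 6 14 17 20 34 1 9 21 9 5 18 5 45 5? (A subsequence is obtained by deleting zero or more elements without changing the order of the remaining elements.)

5

Let dp[i] be the longest decreasing subsequence ending at position i. Then dp = [1, 1, 2, 3, 4, 3, 3, 3, 2, 5, 4, 3, 4, 5, 4, 5, 2, 5].
The maximum is 5; one witness is 49, 23, 9, 6, 1 at positions 2,3,4,5,10.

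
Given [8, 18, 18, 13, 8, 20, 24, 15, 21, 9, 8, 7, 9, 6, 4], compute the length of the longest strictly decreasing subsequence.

Let dp[i] be the longest decreasing subsequence ending at position i. Then dp = [1, 1, 1, 2, 3, 1, 1, 2, 2, 3, 4, 5, 3, 6, 7].
The maximum is 7; one witness is 18, 13, 9, 8, 7, 6, 4 at positions 2,4,10,11,12,14,15.

7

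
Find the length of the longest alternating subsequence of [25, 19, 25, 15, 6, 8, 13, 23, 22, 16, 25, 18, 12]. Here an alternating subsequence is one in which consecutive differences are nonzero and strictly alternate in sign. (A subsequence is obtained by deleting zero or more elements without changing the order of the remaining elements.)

Track the best alternating length ending on an up-step vs a down-step at each position: up/down = 1/1, 1/2, 3/1, 1/4, 1/4, 5/4, 5/4, 5/4, 5/6, 5/6, 7/1, 7/8, 5/8.
The maximum over both is 8; one such subsequence is 25, 19, 25, 15, 23, 22, 25, 18.

8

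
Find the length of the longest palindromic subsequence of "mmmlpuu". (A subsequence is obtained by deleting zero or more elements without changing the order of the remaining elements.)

3

One longest palindromic subsequence is mmm (positions 1,2,3); it reads the same forward and backward, and the interval DP gives dp[1][7] = 3.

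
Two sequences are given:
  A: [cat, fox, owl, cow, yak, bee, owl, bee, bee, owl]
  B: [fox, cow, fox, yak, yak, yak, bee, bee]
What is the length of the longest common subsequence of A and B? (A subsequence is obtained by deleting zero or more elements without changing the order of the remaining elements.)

5

Backtracking the LCS table gives one alignment: fox (A2,B1) → cow (A4,B2) → yak (A5,B6) → bee (A8,B7) → bee (A9,B8).
So the longest common subsequence has length 5.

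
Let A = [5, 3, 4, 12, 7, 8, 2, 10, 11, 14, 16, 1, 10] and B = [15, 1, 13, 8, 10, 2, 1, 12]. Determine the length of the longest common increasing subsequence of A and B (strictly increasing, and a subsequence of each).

2

A longest common strictly increasing subsequence is 8, 10 (length 2); it appears in order in both A and B, and no longer such subsequence exists.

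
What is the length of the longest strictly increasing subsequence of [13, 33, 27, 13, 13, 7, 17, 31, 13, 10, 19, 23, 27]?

Let dp[i] be the longest increasing subsequence ending at position i. Then dp = [1, 2, 2, 1, 1, 1, 2, 3, 2, 2, 3, 4, 5].
The maximum is 5; one witness is 13, 17, 19, 23, 27 at positions 1,7,11,12,13.

5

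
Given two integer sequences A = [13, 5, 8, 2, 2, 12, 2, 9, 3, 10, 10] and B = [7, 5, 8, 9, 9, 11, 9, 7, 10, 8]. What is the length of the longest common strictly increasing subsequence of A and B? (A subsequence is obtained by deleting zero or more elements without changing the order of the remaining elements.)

For each value that appears in both, track the longest common increasing run ending there.
The best achievable length is 4; one witness is 5, 8, 9, 10 (A-positions 2,3,8,10, B-positions 2,3,4,9).

4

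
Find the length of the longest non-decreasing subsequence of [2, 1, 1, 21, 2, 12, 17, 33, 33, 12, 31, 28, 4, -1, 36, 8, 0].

8

Scanning left to right, the best length ending at each element is: 2→1, 1→1, 1→2, 21→3, 2→3, 12→4, 17→5, 33→6, 33→7, 12→5, 31→6, 28→6, 4→4, -1→1, 36→8, 8→5, 0→2.
So the longest non-decreasing subsequence has length 8, e.g. 1, 1, 2, 12, 17, 33, 33, 36.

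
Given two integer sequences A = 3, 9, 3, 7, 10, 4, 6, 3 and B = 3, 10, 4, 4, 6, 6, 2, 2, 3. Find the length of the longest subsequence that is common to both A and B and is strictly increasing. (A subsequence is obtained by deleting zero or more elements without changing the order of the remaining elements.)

3

A longest common strictly increasing subsequence is 3, 4, 6 (length 3); it appears in order in both A and B, and no longer such subsequence exists.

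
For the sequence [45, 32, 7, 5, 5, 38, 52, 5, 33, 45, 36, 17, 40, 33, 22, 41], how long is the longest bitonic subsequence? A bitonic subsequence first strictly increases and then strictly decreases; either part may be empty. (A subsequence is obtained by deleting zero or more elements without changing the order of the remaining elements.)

Let inc[i] be the LIS ending at i and dec[i] the longest strictly decreasing subsequence starting at i. inc = [1, 1, 1, 1, 1, 2, 3, 1, 2, 3, 3, 2, 4, 3, 3, 5], dec = [5, 3, 2, 1, 1, 4, 5, 1, 2, 4, 3, 1, 3, 2, 1, 1].
max_i inc[i]+dec[i]−1 = 7, with one witness 32, 38, 52, 45, 40, 33, 22.

7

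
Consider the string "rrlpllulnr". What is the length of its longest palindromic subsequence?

One longest palindromic subsequence is rllllr (positions 1,3,5,6,8,10); it reads the same forward and backward, and the interval DP gives dp[1][10] = 6.

6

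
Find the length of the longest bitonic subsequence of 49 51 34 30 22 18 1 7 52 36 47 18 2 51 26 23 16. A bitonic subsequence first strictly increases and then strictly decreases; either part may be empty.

8

One longest bitonic subsequence is 49, 51, 34, 30, 22, 18, 7, 2 (positions 1,2,3,4,5,6,8,13): it rises to 51 then falls. Length 8 is optimal.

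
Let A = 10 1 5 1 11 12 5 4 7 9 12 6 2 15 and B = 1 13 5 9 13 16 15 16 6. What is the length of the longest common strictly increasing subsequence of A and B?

4

For each value that appears in both, track the longest common increasing run ending there.
The best achievable length is 4; one witness is 1, 5, 9, 15 (A-positions 2,3,10,14, B-positions 1,3,4,7).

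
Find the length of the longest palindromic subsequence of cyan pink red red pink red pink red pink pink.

7

One longest palindromic subsequence is pink pink red pink red pink pink (positions 2,5,6,7,8,9,10); it reads the same forward and backward, and the interval DP gives dp[1][10] = 7.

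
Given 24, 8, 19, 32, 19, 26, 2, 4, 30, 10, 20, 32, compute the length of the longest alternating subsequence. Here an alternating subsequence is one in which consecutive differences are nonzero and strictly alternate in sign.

9

A longest alternating subsequence is 24, 8, 32, 19, 26, 2, 30, 10, 20 (positions 1,2,4,5,6,7,9,10,11); its 8 consecutive differences strictly alternate in sign, and length 9 is optimal.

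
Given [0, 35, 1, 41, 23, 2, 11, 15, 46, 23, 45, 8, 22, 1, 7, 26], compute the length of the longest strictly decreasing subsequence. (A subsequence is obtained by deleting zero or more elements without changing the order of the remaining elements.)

Let dp[i] be the longest decreasing subsequence ending at position i. Then dp = [1, 1, 2, 1, 2, 3, 3, 3, 1, 2, 2, 4, 3, 5, 5, 3].
The maximum is 5; one witness is 35, 23, 11, 8, 1 at positions 2,5,7,12,14.

5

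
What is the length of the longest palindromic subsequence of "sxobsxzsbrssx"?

Using dp[i][j] = 2 + dp[i+1][j−1] if the ends match, else max(dp[i+1][j], dp[i][j−1]):
dp[1][13] = 7. A witness is xssrssx at positions 2,5,8,10,11,12,13.

7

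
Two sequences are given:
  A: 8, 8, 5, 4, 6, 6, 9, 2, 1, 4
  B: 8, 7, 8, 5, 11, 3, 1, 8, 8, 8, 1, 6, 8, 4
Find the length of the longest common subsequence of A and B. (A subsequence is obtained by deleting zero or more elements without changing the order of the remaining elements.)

5

A longest common subsequence is 8, 8, 5, 6, 4 (length 5); the LCS DP confirms no longer common subsequence exists.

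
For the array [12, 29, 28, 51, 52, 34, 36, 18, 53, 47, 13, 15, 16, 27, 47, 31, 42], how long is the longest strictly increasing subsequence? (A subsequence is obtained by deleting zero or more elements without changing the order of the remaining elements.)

7

One longest increasing subsequence is 12, 13, 15, 16, 27, 31, 42 (positions 1,11,12,13,14,16,17), of length 7; no longer one exists.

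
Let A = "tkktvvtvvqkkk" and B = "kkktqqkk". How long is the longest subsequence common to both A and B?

A longest common subsequence is kktqkk (length 6); the LCS DP confirms no longer common subsequence exists.

6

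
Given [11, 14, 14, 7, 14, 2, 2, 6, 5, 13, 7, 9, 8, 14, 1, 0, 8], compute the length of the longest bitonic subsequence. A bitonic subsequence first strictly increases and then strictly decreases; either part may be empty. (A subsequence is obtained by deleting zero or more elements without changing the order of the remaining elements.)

7

One longest bitonic subsequence is 11, 14, 13, 9, 8, 1, 0 (positions 1,2,10,12,13,15,16): it rises to 14 then falls. Length 7 is optimal.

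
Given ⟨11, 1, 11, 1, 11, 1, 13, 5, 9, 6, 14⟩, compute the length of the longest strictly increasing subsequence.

4

One longest increasing subsequence is 1, 11, 13, 14 (positions 2,3,7,11), of length 4; no longer one exists.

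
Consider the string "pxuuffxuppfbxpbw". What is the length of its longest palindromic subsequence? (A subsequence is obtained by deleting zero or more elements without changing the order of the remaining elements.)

8

One longest palindromic subsequence is pxfppfxp (positions 1,2,6,9,10,11,13,14); it reads the same forward and backward, and the interval DP gives dp[1][16] = 8.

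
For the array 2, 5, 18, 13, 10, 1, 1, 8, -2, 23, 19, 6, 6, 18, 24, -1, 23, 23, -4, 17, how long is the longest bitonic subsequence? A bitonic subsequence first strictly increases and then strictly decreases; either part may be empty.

Let inc[i] be the LIS ending at i and dec[i] the longest strictly decreasing subsequence starting at i. inc = [1, 2, 3, 3, 3, 1, 1, 3, 1, 4, 4, 3, 3, 4, 5, 2, 5, 5, 1, 4], dec = [4, 4, 7, 6, 5, 3, 3, 4, 2, 5, 4, 3, 3, 3, 3, 2, 2, 2, 1, 1].
max_i inc[i]+dec[i]−1 = 9, with one witness 2, 5, 18, 13, 10, 8, 6, -1, -4.

9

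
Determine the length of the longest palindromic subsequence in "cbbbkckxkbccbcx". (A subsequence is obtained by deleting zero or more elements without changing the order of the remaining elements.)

9

One longest palindromic subsequence is cbckxkcbc (positions 1,2,6,7,8,9,12,13,14); it reads the same forward and backward, and the interval DP gives dp[1][15] = 9.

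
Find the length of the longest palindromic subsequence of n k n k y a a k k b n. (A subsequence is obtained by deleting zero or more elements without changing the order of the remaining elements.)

8

One longest palindromic subsequence is nkkaakkn (positions 1,2,4,6,7,8,9,11); it reads the same forward and backward, and the interval DP gives dp[1][11] = 8.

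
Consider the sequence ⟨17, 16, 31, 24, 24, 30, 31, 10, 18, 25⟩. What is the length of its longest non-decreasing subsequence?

5

Scanning left to right, the best length ending at each element is: 17→1, 16→1, 31→2, 24→2, 24→3, 30→4, 31→5, 10→1, 18→2, 25→4.
So the longest non-decreasing subsequence has length 5, e.g. 17, 24, 24, 30, 31.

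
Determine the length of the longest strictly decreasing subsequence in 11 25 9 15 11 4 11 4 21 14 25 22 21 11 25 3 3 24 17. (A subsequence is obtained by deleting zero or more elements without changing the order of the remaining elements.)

5

Let dp[i] be the longest decreasing subsequence ending at position i. Then dp = [1, 1, 2, 2, 3, 4, 3, 4, 2, 3, 1, 2, 3, 4, 1, 5, 5, 2, 4].
The maximum is 5; one witness is 25, 15, 11, 4, 3 at positions 2,4,5,6,16.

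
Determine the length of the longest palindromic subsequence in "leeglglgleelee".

One longest palindromic subsequence is leelglgleel (positions 1,2,3,5,6,7,8,9,10,11,12); it reads the same forward and backward, and the interval DP gives dp[1][14] = 11.

11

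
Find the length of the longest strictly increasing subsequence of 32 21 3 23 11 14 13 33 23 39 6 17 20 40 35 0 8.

One longest increasing subsequence is 3, 11, 14, 33, 39, 40 (positions 3,5,6,8,10,14), of length 6; no longer one exists.

6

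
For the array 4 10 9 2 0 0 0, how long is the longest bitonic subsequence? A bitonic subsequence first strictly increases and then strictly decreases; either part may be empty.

One longest bitonic subsequence is 4, 10, 9, 2, 0 (positions 1,2,3,4,7): it rises to 10 then falls. Length 5 is optimal.

5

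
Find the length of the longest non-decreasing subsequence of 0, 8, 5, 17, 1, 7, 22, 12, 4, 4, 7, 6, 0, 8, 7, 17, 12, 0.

Let dp[i] be the longest non-decreasing subsequence ending at position i. Then dp = [1, 2, 2, 3, 2, 3, 4, 4, 3, 4, 5, 5, 2, 6, 6, 7, 7, 3].
The maximum is 7; one witness is 0, 1, 4, 4, 7, 8, 17 at positions 1,5,9,10,11,14,16.

7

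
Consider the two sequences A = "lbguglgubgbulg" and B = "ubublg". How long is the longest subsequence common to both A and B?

A longest common subsequence is bublg (length 5); the LCS DP confirms no longer common subsequence exists.

5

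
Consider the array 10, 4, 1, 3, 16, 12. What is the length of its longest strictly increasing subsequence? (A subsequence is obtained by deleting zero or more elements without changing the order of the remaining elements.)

3

Let dp[i] be the longest increasing subsequence ending at position i. Then dp = [1, 1, 1, 2, 3, 3].
The maximum is 3; one witness is 1, 3, 16 at positions 3,4,5.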